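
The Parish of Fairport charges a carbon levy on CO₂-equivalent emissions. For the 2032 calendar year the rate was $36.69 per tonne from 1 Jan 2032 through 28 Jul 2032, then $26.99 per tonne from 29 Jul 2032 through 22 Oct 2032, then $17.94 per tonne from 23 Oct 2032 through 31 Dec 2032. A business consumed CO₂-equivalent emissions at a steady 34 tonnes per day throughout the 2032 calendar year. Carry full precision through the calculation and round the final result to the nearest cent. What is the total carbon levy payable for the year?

$383,582.56

1 Jan – 28 Jul 2032: 210 days × 34 tonnes/day = 7,140 tonnes at $36.69/tonne → $261,966.60
29 Jul – 22 Oct 2032: 86 days × 34 tonnes/day = 2,924 tonnes at $26.99/tonne → $78,918.76
23 Oct – 31 Dec 2032: 70 days × 34 tonnes/day = 2,380 tonnes at $17.94/tonne → $42,697.20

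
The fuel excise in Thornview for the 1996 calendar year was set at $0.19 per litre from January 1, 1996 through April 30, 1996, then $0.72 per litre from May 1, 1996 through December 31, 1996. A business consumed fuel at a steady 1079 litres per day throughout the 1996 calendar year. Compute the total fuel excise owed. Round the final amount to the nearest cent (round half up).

January 1 – April 30, 1996: 121 days × 1079 litres/day = 130,559 litres at $0.19/litre → $24806.21
May 1 – December 31, 1996: 245 days × 1079 litres/day = 264,355 litres at $0.72/litre → $190335.60

$215141.81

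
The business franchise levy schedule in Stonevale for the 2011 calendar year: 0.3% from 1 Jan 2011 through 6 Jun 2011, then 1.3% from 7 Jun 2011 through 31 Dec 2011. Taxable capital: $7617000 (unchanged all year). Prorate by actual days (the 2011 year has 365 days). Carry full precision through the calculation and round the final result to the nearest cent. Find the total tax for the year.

1 Jan – 6 Jun 2011: 157 days at 0.3% → $7617000 × 0.3% × 157/365 = $9829.0603
7 Jun – 31 Dec 2011: 208 days at 1.3% → $7617000 × 1.3% × 208/365 = $56428.4055
Total = $66257.4658

$66257.47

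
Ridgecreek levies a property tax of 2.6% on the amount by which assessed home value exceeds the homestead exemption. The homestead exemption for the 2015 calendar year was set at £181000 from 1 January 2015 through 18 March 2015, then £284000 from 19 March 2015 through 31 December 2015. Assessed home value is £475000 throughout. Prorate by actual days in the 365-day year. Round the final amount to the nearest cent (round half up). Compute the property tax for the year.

£5530.95

1 January – 18 March 2015: 77 days, exemption £181000 → (£475000 − £181000) × 2.6% × 77/365 = £1612.5699
19 March – 31 December 2015: 288 days, exemption £284000 → (£475000 − £284000) × 2.6% × 288/365 = £3918.3781
Total = £5530.9479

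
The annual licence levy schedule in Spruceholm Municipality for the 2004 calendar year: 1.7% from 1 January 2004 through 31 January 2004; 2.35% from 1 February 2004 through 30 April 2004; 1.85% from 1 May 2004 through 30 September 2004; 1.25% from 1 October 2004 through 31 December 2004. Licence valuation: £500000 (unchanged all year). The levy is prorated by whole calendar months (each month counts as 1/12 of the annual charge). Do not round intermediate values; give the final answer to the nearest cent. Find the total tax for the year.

£9062.50

1 January – 31 January 2004: 1 month at 1.7% → £500000 × 1.7% × 1/12 = £708.3333
1 February – 30 April 2004: 3 months at 2.35% → £500000 × 2.35% × 3/12 = £2937.5000
1 May – 30 September 2004: 5 months at 1.85% → £500000 × 1.85% × 5/12 = £3854.1667
1 October – 31 December 2004: 3 months at 1.25% → £500000 × 1.25% × 3/12 = £1562.5000
Total = £9062.5000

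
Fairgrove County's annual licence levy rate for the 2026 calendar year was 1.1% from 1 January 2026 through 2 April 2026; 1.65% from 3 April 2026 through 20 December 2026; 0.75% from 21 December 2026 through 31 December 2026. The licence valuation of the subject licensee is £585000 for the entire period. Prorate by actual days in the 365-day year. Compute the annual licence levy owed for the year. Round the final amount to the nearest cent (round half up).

1 January – 2 April 2026: 92 days at 1.1% → £585000 × 1.1% × 92/365 = £1621.9726
3 April – 20 December 2026: 262 days at 1.65% → £585000 × 1.65% × 262/365 = £6928.6438
21 December – 31 December 2026: 11 days at 0.75% → £585000 × 0.75% × 11/365 = £132.2260
Total = £8682.8425

£8682.84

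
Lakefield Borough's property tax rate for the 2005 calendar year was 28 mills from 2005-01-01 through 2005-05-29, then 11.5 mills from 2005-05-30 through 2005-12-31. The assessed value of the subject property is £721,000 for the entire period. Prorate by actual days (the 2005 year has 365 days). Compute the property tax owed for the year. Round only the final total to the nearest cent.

£13,147.88

2005-01-01 to 2005-05-29: 149 days at 28 mills → £721,000 × 2.8% × 149/365 = £8,241.1288
2005-05-30 to 2005-12-31: 216 days at 11.5 mills → £721,000 × 1.15% × 216/365 = £4,906.7507
Total = £13,147.8795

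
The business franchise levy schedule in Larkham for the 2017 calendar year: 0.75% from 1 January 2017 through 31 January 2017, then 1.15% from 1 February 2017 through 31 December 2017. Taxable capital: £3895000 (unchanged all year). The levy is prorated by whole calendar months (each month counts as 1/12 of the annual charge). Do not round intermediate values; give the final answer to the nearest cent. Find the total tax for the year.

1 January – 31 January 2017: 1 month at 0.75% → £3895000 × 0.75% × 1/12 = £2434.3750
1 February – 31 December 2017: 11 months at 1.15% → £3895000 × 1.15% × 11/12 = £41059.7917
Total = £43494.1667

£43494.17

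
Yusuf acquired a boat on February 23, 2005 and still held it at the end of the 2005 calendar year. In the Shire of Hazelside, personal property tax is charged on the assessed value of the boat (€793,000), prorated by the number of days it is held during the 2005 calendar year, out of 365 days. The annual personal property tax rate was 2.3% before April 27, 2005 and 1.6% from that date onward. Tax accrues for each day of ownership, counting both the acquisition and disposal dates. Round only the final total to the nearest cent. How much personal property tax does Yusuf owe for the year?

February 23 – April 26, 2005: 63 days at 2.3% → €793,000 × 2.3% × 63/365 = €3,148.1014
April 27 – December 31, 2005: 249 days at 1.6% → €793,000 × 1.6% × 249/365 = €8,655.6493
Total = €11,803.7507

€11,803.75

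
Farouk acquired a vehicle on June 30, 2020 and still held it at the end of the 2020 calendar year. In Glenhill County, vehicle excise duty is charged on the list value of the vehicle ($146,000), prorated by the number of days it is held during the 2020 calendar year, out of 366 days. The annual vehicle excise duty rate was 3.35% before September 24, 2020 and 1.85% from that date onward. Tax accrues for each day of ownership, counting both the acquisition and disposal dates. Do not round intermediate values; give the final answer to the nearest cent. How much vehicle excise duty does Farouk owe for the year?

June 30 – September 23, 2020: 86 days at 3.35% → $146,000 × 3.35% × 86/366 = $1,149.2514
September 24 – December 31, 2020: 99 days at 1.85% → $146,000 × 1.85% × 99/366 = $730.5984
Total = $1,879.8497

$1,879.85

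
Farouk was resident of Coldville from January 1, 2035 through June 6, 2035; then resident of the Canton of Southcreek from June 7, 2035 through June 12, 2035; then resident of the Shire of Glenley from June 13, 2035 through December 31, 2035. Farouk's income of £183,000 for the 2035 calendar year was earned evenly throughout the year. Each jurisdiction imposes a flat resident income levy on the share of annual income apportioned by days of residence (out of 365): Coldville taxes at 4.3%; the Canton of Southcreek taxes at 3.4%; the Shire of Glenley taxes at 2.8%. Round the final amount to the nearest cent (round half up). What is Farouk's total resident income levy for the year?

£6,322.78

Coldville, January 1 – June 6, 2035: 157 days → £183,000 × 4.3% × 157/365 = £3,384.7479
The Canton of Southcreek, June 7 – June 12, 2035: 6 days → £183,000 × 3.4% × 6/365 = £102.2795
The Shire of Glenley, June 13 – December 31, 2035: 202 days → £183,000 × 2.8% × 202/365 = £2,835.7479
Total = £6,322.7753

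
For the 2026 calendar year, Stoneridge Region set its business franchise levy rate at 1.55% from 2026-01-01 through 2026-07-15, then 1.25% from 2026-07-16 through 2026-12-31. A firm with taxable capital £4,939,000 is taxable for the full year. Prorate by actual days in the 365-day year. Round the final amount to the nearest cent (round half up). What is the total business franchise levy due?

£69,694.03

2026-01-01 to 2026-07-15: 196 days at 1.55% → £4,939,000 × 1.55% × 196/365 = £41,108.7178
2026-07-16 to 2026-12-31: 169 days at 1.25% → £4,939,000 × 1.25% × 169/365 = £28,585.3082
Total = £69,694.0260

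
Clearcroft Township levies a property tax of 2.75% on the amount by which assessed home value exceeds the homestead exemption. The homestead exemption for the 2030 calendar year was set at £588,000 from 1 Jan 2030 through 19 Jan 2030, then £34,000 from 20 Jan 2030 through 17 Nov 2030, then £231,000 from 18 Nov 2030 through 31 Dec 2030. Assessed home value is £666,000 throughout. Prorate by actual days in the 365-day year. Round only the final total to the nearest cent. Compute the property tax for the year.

£15,933.88

1 Jan – 19 Jan 2030: 19 days, exemption £588,000 → (£666,000 − £588,000) × 2.75% × 19/365 = £111.6575
20 Jan – 17 Nov 2030: 302 days, exemption £34,000 → (£666,000 − £34,000) × 2.75% × 302/365 = £14,380.1644
18 Nov – 31 Dec 2030: 44 days, exemption £231,000 → (£666,000 − £231,000) × 2.75% × 44/365 = £1,442.0548
Total = £15,933.8767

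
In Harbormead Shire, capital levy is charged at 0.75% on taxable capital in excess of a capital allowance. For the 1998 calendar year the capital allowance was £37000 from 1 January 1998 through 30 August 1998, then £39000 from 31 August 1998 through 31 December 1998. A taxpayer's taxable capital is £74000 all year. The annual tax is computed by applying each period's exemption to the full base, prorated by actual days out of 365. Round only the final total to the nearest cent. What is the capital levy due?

£272.45

1 January – 30 August 1998: 242 days, exemption £37000 → (£74000 − £37000) × 0.75% × 242/365 = £183.9863
31 August – 31 December 1998: 123 days, exemption £39000 → (£74000 − £39000) × 0.75% × 123/365 = £88.4589
Total = £272.4452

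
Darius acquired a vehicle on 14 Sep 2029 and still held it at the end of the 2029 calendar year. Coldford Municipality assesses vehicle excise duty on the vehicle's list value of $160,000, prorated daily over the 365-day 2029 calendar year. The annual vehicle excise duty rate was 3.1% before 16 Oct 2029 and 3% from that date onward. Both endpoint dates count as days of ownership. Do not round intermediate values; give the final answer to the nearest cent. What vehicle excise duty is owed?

14 Sep – 15 Oct 2029: 32 days at 3.1% → $160,000 × 3.1% × 32/365 = $434.8493
16 Oct – 31 Dec 2029: 77 days at 3% → $160,000 × 3% × 77/365 = $1,012.6027
Total = $1,447.4521

$1,447.45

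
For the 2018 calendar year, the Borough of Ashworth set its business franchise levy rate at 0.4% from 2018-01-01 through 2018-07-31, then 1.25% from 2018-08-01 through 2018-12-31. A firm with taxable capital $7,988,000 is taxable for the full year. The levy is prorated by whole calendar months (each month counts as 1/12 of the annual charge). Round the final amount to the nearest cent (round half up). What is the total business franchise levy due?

$60,242.83

2018-01-01 to 2018-07-31: 7 months at 0.4% → $7,988,000 × 0.4% × 7/12 = $18,638.6667
2018-08-01 to 2018-12-31: 5 months at 1.25% → $7,988,000 × 1.25% × 5/12 = $41,604.1667
Total = $60,242.8333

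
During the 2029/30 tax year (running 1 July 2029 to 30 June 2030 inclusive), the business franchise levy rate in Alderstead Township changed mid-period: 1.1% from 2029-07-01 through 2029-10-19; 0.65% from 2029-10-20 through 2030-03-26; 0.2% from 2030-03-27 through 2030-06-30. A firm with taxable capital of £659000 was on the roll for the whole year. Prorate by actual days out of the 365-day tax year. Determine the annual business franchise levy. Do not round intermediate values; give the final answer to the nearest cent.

£4405.37

2029-07-01 to 2029-10-19: 111 days at 1.1% → £659000 × 1.1% × 111/365 = £2204.4904
2029-10-20 to 2030-03-26: 158 days at 0.65% → £659000 × 0.65% × 158/365 = £1854.2274
2030-03-27 to 2030-06-30: 96 days at 0.2% → £659000 × 0.2% × 96/365 = £346.6521
Total = £4405.3699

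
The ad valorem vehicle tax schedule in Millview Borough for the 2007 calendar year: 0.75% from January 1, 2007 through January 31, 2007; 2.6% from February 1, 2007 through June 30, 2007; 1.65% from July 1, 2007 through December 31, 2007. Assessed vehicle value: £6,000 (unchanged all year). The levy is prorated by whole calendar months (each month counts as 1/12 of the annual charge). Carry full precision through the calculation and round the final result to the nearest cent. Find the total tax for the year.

£118.25

January 1 – January 31, 2007: 1 month at 0.75% → £6,000 × 0.75% × 1/12 = £3.7500
February 1 – June 30, 2007: 5 months at 2.6% → £6,000 × 2.6% × 5/12 = £65.0000
July 1 – December 31, 2007: 6 months at 1.65% → £6,000 × 1.65% × 6/12 = £49.5000
Total = £118.2500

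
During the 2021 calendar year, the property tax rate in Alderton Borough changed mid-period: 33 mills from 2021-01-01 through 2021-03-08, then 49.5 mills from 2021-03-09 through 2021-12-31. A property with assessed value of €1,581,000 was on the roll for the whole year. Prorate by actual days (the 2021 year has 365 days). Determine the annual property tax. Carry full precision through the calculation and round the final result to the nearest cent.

2021-01-01 to 2021-03-08: 67 days at 33 mills → €1,581,000 × 3.3% × 67/365 = €9,576.9616
2021-03-09 to 2021-12-31: 298 days at 49.5 mills → €1,581,000 × 4.95% × 298/365 = €63,894.0575
Total = €73,471.0192

€73,471.02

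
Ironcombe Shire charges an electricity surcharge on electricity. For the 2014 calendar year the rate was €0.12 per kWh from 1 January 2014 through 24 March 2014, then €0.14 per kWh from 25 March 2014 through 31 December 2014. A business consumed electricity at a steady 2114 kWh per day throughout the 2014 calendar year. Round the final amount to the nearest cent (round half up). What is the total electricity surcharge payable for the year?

1 January – 24 March 2014: 83 days × 2114 kWh/day = 175,462 kWh at €0.12/kWh → €21,055.44
25 March – 31 December 2014: 282 days × 2114 kWh/day = 596,148 kWh at €0.14/kWh → €83,460.72

€104,516.16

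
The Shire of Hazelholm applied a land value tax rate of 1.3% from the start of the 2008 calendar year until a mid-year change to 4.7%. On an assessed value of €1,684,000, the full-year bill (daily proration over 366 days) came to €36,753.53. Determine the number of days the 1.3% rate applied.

Let d = days at the first rate; then 366 − d days at the second rate.
€1,684,000 × [1.3%·d + 4.7%·(366−d)] / 366 = €36,753.53
Solving gives d = 271, so the new rate took effect on 28 Sep 2008.

271 days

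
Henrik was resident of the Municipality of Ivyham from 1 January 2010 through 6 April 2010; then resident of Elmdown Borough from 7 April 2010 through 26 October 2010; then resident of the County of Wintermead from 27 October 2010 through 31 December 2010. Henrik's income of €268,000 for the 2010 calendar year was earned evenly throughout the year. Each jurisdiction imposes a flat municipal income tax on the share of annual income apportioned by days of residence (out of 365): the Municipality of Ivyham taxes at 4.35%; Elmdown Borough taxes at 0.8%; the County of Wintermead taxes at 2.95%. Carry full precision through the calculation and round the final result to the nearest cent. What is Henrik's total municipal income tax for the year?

€5,688.21

The Municipality of Ivyham, 1 January – 6 April 2010: 96 days → €268,000 × 4.35% × 96/365 = €3,066.2137
Elmdown Borough, 7 April – 26 October 2010: 203 days → €268,000 × 0.8% × 203/365 = €1,192.4164
The County of Wintermead, 27 October – 31 December 2010: 66 days → €268,000 × 2.95% × 66/365 = €1,429.5781
Total = €5,688.2082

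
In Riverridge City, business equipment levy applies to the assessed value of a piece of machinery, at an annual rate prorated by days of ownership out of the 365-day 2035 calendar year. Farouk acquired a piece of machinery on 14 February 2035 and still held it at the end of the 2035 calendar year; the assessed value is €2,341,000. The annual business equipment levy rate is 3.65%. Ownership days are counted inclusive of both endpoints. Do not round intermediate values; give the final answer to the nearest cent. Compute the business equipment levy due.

Days held (14 February – 31 December 2035): 321 out of 365
Tax = €2,341,000 × 3.65% × 321/365 = €75,146.1000

€75,146.10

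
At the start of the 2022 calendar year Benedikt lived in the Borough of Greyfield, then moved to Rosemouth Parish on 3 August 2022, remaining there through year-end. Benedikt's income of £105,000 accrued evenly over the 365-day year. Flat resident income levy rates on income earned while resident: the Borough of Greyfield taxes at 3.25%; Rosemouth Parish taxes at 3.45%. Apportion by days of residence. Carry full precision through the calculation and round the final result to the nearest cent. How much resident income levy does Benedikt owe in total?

£3,499.38

The Borough of Greyfield, 1 January – 2 August 2022: 214 days → £105,000 × 3.25% × 214/365 = £2,000.7534
Rosemouth Parish, 3 August – 31 December 2022: 151 days → £105,000 × 3.45% × 151/365 = £1,498.6233
Total = £3,499.3767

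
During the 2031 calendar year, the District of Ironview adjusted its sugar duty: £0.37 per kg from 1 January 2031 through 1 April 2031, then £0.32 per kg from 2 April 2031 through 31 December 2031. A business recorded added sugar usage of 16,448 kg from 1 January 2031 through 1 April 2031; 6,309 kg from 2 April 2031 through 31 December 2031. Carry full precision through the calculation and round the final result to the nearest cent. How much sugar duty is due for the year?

1 January – 1 April 2031: 16,448 kg at £0.37/kg → £6,085.76
2 April – 31 December 2031: 6,309 kg at £0.32/kg → £2,018.88

£8,104.64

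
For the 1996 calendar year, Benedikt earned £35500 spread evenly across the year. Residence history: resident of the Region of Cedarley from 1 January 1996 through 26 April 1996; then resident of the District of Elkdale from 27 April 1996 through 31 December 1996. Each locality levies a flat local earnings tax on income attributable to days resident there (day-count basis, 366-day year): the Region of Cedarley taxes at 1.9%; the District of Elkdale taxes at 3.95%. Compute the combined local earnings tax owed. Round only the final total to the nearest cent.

£1169.61

The Region of Cedarley, 1 January – 26 April 1996: 117 days → £35500 × 1.9% × 117/366 = £215.6189
The District of Elkdale, 27 April – 31 December 1996: 249 days → £35500 × 3.95% × 249/366 = £953.9898
Total = £1169.6086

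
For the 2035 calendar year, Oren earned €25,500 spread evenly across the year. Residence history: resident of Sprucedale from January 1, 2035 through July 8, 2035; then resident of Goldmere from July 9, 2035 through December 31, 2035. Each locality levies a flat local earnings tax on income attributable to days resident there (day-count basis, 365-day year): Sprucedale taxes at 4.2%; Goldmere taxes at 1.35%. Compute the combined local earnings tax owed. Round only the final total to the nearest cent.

€720.57

Sprucedale, January 1 – July 8, 2035: 189 days → €25,500 × 4.2% × 189/365 = €554.5726
Goldmere, July 9 – December 31, 2035: 176 days → €25,500 × 1.35% × 176/365 = €165.9945
Total = €720.5671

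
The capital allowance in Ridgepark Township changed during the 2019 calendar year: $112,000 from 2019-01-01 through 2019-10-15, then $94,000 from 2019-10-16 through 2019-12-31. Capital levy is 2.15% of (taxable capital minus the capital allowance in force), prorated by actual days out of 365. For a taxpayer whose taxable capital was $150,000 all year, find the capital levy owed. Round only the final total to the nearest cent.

2019-01-01 to 2019-10-15: 288 days, exemption $112,000 → ($150,000 − $112,000) × 2.15% × 288/365 = $644.6466
2019-10-16 to 2019-12-31: 77 days, exemption $94,000 → ($150,000 − $94,000) × 2.15% × 77/365 = $253.9945
Total = $898.6411

$898.64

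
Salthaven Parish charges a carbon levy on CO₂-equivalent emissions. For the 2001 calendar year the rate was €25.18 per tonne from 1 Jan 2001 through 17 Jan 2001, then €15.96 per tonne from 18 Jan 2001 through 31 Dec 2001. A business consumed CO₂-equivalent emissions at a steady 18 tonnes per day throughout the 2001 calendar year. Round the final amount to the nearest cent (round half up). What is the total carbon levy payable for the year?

€107678.52

1 Jan – 17 Jan 2001: 17 days × 18 tonnes/day = 306 tonnes at €25.18/tonne → €7705.08
18 Jan – 31 Dec 2001: 348 days × 18 tonnes/day = 6,264 tonnes at €15.96/tonne → €99973.44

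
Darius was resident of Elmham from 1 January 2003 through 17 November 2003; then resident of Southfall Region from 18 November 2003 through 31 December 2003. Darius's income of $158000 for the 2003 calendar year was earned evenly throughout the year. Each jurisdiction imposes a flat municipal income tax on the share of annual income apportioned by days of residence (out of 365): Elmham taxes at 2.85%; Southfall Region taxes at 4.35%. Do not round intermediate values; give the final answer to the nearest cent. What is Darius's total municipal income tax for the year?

$4788.70

Elmham, 1 January – 17 November 2003: 321 days → $158000 × 2.85% × 321/365 = $3960.1726
Southfall Region, 18 November – 31 December 2003: 44 days → $158000 × 4.35% × 44/365 = $828.5260
Total = $4788.6986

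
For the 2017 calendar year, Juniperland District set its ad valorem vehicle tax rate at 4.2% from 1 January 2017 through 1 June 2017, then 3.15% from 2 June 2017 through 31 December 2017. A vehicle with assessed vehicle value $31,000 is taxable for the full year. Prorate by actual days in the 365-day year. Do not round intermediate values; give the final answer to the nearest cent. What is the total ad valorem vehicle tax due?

1 January – 1 June 2017: 152 days at 4.2% → $31,000 × 4.2% × 152/365 = $542.2027
2 June – 31 December 2017: 213 days at 3.15% → $31,000 × 3.15% × 213/365 = $569.8479
Total = $1,112.0507

$1,112.05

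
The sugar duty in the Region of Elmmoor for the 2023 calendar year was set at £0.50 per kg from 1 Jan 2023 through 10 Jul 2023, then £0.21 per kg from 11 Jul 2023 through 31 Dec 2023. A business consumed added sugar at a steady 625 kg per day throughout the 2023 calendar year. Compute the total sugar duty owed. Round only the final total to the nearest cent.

£82525.00

1 Jan – 10 Jul 2023: 191 days × 625 kg/day = 119,375 kg at £0.50/kg → £59687.50
11 Jul – 31 Dec 2023: 174 days × 625 kg/day = 108,750 kg at £0.21/kg → £22837.50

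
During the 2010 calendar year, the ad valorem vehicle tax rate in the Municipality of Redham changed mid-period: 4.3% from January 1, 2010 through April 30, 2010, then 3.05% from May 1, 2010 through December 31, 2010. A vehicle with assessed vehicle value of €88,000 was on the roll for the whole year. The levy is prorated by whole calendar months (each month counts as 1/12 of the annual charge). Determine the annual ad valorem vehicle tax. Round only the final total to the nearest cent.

€3,050.67

January 1 – April 30, 2010: 4 months at 4.3% → €88,000 × 4.3% × 4/12 = €1,261.3333
May 1 – December 31, 2010: 8 months at 3.05% → €88,000 × 3.05% × 8/12 = €1,789.3333
Total = €3,050.6667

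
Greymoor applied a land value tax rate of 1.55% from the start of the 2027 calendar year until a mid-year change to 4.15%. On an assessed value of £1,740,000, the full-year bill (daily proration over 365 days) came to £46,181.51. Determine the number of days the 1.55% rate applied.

Let d = days at the first rate; then 365 − d days at the second rate.
£1,740,000 × [1.55%·d + 4.15%·(365−d)] / 365 = £46,181.51
Solving gives d = 210, so the new rate took effect on 30 July 2027.

210 days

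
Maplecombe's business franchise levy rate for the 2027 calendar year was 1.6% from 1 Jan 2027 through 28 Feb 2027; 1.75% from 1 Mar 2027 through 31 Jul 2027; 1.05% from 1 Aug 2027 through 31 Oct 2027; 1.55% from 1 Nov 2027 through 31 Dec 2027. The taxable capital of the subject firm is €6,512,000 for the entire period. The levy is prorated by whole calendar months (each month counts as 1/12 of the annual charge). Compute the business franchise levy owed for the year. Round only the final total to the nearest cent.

€98,765.33

1 Jan – 28 Feb 2027: 2 months at 1.6% → €6,512,000 × 1.6% × 2/12 = €17,365.3333
1 Mar – 31 Jul 2027: 5 months at 1.75% → €6,512,000 × 1.75% × 5/12 = €47,483.3333
1 Aug – 31 Oct 2027: 3 months at 1.05% → €6,512,000 × 1.05% × 3/12 = €17,094.0000
1 Nov – 31 Dec 2027: 2 months at 1.55% → €6,512,000 × 1.55% × 2/12 = €16,822.6667
Total = €98,765.3333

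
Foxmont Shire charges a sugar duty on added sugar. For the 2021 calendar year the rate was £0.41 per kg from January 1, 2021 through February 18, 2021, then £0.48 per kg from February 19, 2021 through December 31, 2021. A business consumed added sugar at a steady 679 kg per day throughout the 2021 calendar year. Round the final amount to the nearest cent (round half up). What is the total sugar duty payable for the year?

January 1 – February 18, 2021: 49 days × 679 kg/day = 33,271 kg at £0.41/kg → £13641.11
February 19 – December 31, 2021: 316 days × 679 kg/day = 214,564 kg at £0.48/kg → £102990.72

£116631.83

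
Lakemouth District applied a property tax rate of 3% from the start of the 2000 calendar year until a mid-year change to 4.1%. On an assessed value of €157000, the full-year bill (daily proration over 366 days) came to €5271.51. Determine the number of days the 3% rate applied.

247 days

Let d = days at the first rate; then 366 − d days at the second rate.
€157000 × [3%·d + 4.1%·(366−d)] / 366 = €5271.51
Solving gives d = 247, so the new rate took effect on September 4, 2000.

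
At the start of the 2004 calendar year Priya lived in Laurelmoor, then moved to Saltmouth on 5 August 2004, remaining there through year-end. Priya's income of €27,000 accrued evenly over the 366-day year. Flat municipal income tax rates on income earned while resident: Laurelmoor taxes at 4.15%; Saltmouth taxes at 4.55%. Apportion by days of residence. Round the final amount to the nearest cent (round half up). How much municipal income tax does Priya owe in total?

€1,164.47

Laurelmoor, 1 January – 4 August 2004: 217 days → €27,000 × 4.15% × 217/366 = €664.3402
Saltmouth, 5 August – 31 December 2004: 149 days → €27,000 × 4.55% × 149/366 = €500.1270
Total = €1,164.4672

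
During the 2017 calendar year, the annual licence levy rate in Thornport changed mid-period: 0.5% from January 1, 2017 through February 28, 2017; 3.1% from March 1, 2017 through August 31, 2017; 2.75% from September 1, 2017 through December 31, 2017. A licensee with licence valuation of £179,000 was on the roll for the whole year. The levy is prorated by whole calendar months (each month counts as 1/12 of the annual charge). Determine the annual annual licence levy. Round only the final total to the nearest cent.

£4,564.50

January 1 – February 28, 2017: 2 months at 0.5% → £179,000 × 0.5% × 2/12 = £149.1667
March 1 – August 31, 2017: 6 months at 3.1% → £179,000 × 3.1% × 6/12 = £2,774.5000
September 1 – December 31, 2017: 4 months at 2.75% → £179,000 × 2.75% × 4/12 = £1,640.8333
Total = £4,564.5000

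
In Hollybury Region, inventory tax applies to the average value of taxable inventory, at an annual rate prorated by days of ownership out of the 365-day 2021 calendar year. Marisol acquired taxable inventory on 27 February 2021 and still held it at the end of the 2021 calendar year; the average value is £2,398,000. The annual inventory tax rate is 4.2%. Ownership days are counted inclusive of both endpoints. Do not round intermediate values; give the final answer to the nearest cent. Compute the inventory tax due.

Days held (27 February – 31 December 2021): 308 out of 365
Tax = £2,398,000 × 4.2% × 308/365 = £84,987.7479

£84,987.75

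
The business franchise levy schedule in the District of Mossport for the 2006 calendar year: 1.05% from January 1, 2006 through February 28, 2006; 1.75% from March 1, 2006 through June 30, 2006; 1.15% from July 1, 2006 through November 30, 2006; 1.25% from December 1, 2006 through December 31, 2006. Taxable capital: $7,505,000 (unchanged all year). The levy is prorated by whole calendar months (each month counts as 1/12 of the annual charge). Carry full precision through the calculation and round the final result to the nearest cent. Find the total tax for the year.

$100,692.08

January 1 – February 28, 2006: 2 months at 1.05% → $7,505,000 × 1.05% × 2/12 = $13,133.7500
March 1 – June 30, 2006: 4 months at 1.75% → $7,505,000 × 1.75% × 4/12 = $43,779.1667
July 1 – November 30, 2006: 5 months at 1.15% → $7,505,000 × 1.15% × 5/12 = $35,961.4583
December 1 – December 31, 2006: 1 month at 1.25% → $7,505,000 × 1.25% × 1/12 = $7,817.7083
Total = $100,692.0833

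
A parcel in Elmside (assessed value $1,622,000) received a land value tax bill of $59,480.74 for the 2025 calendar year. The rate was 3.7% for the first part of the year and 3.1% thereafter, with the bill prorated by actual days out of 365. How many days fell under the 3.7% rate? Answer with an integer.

Let d = days at the first rate; then 365 − d days at the second rate.
$1,622,000 × [3.7%·d + 3.1%·(365−d)] / 365 = $59,480.74
Solving gives d = 345, so the new rate took effect on 12 December 2025.

345 days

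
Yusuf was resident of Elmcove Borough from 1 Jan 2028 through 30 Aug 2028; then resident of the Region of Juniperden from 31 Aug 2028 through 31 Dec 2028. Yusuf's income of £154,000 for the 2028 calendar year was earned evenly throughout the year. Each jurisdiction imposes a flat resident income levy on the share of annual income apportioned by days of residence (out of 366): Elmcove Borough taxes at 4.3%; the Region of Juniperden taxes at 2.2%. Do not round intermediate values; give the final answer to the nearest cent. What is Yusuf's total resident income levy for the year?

Elmcove Borough, 1 Jan – 30 Aug 2028: 243 days → £154,000 × 4.3% × 243/366 = £4,396.5738
The Region of Juniperden, 31 Aug – 31 Dec 2028: 123 days → £154,000 × 2.2% × 123/366 = £1,138.5902
Total = £5,535.1639

£5,535.16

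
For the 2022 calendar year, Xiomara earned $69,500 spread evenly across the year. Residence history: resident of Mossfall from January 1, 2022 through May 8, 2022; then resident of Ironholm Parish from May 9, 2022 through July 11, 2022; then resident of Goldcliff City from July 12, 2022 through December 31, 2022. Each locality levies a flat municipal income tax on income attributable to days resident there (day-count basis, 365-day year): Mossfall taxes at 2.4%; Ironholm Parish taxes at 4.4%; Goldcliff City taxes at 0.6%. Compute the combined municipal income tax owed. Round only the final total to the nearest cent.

$1,318.79

Mossfall, January 1 – May 8, 2022: 128 days → $69,500 × 2.4% × 128/365 = $584.9425
Ironholm Parish, May 9 – July 11, 2022: 64 days → $69,500 × 4.4% × 64/365 = $536.1973
Goldcliff City, July 12 – December 31, 2022: 173 days → $69,500 × 0.6% × 173/365 = $197.6466
Total = $1,318.7863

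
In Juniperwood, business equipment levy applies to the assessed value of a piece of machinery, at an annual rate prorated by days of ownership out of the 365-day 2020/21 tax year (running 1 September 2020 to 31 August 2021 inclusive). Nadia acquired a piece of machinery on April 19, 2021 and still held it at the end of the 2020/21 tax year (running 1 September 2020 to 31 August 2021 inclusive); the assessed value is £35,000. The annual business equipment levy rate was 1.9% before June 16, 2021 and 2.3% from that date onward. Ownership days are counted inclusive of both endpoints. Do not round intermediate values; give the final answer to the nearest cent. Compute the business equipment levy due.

£275.49

April 19 – June 15, 2021: 58 days at 1.9% → £35,000 × 1.9% × 58/365 = £105.6712
June 16 – August 31, 2021: 77 days at 2.3% → £35,000 × 2.3% × 77/365 = £169.8219
Total = £275.4932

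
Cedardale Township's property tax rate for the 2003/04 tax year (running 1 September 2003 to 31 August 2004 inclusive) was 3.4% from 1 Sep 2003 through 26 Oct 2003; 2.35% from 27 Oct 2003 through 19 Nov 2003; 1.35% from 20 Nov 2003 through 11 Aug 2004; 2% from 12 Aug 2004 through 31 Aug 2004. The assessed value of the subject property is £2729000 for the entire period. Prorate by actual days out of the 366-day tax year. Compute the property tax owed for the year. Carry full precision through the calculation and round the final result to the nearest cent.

£48160.14

1 Sep – 26 Oct 2003: 56 days at 3.4% → £2729000 × 3.4% × 56/366 = £14196.7650
27 Oct – 19 Nov 2003: 24 days at 2.35% → £2729000 × 2.35% × 24/366 = £4205.3443
20 Nov 2003 – 11 Aug 2004: 266 days at 1.35% → £2729000 × 1.35% × 266/366 = £26775.5164
12 Aug – 31 Aug 2004: 20 days at 2% → £2729000 × 2% × 20/366 = £2982.5137
Total = £48160.1393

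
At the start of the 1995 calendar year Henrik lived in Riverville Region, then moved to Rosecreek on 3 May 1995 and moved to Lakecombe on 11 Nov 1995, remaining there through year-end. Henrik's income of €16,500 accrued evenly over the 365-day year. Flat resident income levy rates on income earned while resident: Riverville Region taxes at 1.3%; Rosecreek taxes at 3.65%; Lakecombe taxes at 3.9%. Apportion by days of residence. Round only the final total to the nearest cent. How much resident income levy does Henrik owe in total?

€478.41

Riverville Region, 1 Jan – 2 May 1995: 122 days → €16,500 × 1.3% × 122/365 = €71.6959
Rosecreek, 3 May – 10 Nov 1995: 192 days → €16,500 × 3.65% × 192/365 = €316.8000
Lakecombe, 11 Nov – 31 Dec 1995: 51 days → €16,500 × 3.9% × 51/365 = €89.9137
Total = €478.4096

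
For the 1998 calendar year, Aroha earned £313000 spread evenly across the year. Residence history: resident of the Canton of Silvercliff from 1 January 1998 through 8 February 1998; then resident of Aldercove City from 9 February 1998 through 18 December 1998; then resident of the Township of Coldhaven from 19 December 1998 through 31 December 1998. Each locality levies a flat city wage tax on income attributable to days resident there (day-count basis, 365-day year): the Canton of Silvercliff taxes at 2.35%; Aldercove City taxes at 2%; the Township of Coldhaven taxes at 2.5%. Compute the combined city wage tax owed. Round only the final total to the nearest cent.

The Canton of Silvercliff, 1 January – 8 February 1998: 39 days → £313000 × 2.35% × 39/365 = £785.9301
Aldercove City, 9 February – 18 December 1998: 313 days → £313000 × 2% × 313/365 = £5368.1644
The Township of Coldhaven, 19 December – 31 December 1998: 13 days → £313000 × 2.5% × 13/365 = £278.6986
Total = £6432.7932

£6432.79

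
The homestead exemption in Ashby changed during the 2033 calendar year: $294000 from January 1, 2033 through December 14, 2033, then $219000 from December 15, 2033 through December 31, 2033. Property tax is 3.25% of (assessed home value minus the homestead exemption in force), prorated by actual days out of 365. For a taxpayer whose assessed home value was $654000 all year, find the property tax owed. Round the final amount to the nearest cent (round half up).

$11813.53

January 1 – December 14, 2033: 348 days, exemption $294000 → ($654000 − $294000) × 3.25% × 348/365 = $11155.0685
December 15 – December 31, 2033: 17 days, exemption $219000 → ($654000 − $219000) × 3.25% × 17/365 = $658.4589
Total = $11813.5274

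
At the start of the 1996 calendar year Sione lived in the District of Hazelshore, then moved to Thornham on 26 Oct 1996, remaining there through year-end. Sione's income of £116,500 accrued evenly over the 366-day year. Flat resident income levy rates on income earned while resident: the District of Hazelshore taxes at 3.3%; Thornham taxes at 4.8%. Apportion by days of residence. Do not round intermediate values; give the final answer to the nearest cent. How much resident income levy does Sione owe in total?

£4,164.40

The District of Hazelshore, 1 Jan – 25 Oct 1996: 299 days → £116,500 × 3.3% × 299/366 = £3,140.7254
Thornham, 26 Oct – 31 Dec 1996: 67 days → £116,500 × 4.8% × 67/366 = £1,023.6721
Total = £4,164.3975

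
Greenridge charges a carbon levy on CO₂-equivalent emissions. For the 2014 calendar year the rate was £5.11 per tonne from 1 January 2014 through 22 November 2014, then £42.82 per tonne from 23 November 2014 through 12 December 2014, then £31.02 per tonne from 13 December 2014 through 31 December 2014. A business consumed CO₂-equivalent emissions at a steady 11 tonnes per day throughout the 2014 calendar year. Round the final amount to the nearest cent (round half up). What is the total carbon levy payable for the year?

£34228.04

1 January – 22 November 2014: 326 days × 11 tonnes/day = 3,586 tonnes at £5.11/tonne → £18324.46
23 November – 12 December 2014: 20 days × 11 tonnes/day = 220 tonnes at £42.82/tonne → £9420.40
13 December – 31 December 2014: 19 days × 11 tonnes/day = 209 tonnes at £31.02/tonne → £6483.18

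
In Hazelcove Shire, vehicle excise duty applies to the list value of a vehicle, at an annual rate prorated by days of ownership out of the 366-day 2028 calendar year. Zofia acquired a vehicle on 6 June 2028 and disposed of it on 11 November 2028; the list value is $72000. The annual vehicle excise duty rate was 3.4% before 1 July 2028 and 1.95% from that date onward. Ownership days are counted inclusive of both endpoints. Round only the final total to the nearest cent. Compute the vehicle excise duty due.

6 June – 30 June 2028: 25 days at 3.4% → $72000 × 3.4% × 25/366 = $167.2131
1 July – 11 November 2028: 134 days at 1.95% → $72000 × 1.95% × 134/366 = $514.0328
Total = $681.2459

$681.25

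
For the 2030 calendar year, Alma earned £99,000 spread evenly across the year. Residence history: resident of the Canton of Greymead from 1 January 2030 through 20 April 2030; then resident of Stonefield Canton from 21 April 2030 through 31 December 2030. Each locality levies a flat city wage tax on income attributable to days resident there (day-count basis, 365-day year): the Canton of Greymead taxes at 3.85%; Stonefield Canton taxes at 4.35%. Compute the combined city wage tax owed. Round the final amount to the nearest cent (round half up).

The Canton of Greymead, 1 January – 20 April 2030: 110 days → £99,000 × 3.85% × 110/365 = £1,148.6712
Stonefield Canton, 21 April – 31 December 2030: 255 days → £99,000 × 4.35% × 255/365 = £3,008.6507
Total = £4,157.3219

£4,157.32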